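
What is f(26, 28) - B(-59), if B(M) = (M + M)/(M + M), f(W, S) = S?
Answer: 27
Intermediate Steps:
B(M) = 1 (B(M) = (2*M)/((2*M)) = (2*M)*(1/(2*M)) = 1)
f(26, 28) - B(-59) = 28 - 1*1 = 28 - 1 = 27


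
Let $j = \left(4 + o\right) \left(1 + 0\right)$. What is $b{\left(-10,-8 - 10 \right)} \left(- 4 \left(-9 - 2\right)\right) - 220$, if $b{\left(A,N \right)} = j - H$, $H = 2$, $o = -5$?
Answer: $-352$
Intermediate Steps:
$j = -1$ ($j = \left(4 - 5\right) \left(1 + 0\right) = \left(-1\right) 1 = -1$)
$b{\left(A,N \right)} = -3$ ($b{\left(A,N \right)} = -1 - 2 = -3$)
$b{\left(-10,-8 - 10 \right)} \left(- 4 \left(-9 - 2\right)\right) - 220 = - 3 \left(- 4 \left(-9 - 2\right)\right) - 220 = - 3 \left(\left(-4\right) \left(-11\right)\right) - 220 = \left(-3\right) 44 - 220 = -132 - 220 = -352$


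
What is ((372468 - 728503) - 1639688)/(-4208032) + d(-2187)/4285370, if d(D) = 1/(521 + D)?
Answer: 3562079377248407/7510733709251360 ≈ 0.47427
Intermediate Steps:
((372468 - 728503) - 1639688)/(-4208032) + d(-2187)/4285370 = ((372468 - 728503) - 1639688)/(-4208032) + 1/((521 - 2187)*4285370) = (-356035 - 1639688)*(-1/4208032) + (1/4285370)/(-1666) = -1995723*(-1/4208032) - 1/1666*1/4285370 = 1995723/4208032 - 1/7139426420 = 3562079377248407/7510733709251360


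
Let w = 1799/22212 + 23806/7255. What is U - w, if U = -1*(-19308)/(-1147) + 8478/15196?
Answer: -13789625972014031/702195097491180 ≈ -19.638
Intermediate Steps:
w = 541830617/161148060 (w = 1799*(1/22212) + 23806*(1/7255) = 1799/22212 + 23806/7255 = 541830617/161148060 ≈ 3.3623)
U = -141840051/8714906 (U = 19308*(-1/1147) + 8478*(1/15196) = -19308/1147 + 4239/7598 = -141840051/8714906 ≈ -16.276)
U - w = -141840051/8714906 - 1*541830617/161148060 = -141840051/8714906 - 541830617/161148060 = -13789625972014031/702195097491180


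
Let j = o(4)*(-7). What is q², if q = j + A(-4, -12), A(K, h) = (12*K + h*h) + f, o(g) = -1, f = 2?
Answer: 11025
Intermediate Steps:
A(K, h) = 2 + h² + 12*K (A(K, h) = (12*K + h*h) + 2 = (12*K + h²) + 2 = (h² + 12*K) + 2 = 2 + h² + 12*K)
j = 7 (j = -1*(-7) = 7)
q = 105 (q = 7 + (2 + (-12)² + 12*(-4)) = 7 + (2 + 144 - 48) = 7 + 98 = 105)
q² = 105² = 11025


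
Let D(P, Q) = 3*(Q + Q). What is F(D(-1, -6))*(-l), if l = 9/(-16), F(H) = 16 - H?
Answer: 117/4 ≈ 29.250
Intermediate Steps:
D(P, Q) = 6*Q (D(P, Q) = 3*(2*Q) = 6*Q)
l = -9/16 (l = 9*(-1/16) = -9/16 ≈ -0.56250)
F(D(-1, -6))*(-l) = (16 - 6*(-6))*(-1*(-9/16)) = (16 - 1*(-36))*(9/16) = (16 + 36)*(9/16) = 52*(9/16) = 117/4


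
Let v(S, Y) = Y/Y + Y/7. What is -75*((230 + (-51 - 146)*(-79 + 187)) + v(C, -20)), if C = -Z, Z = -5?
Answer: 11050125/7 ≈ 1.5786e+6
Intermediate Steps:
C = 5 (C = -1*(-5) = 5)
v(S, Y) = 1 + Y/7 (v(S, Y) = 1 + Y*(⅐) = 1 + Y/7)
-75*((230 + (-51 - 146)*(-79 + 187)) + v(C, -20)) = -75*((230 + (-51 - 146)*(-79 + 187)) + (1 + (⅐)*(-20))) = -75*((230 - 197*108) + (1 - 20/7)) = -75*((230 - 21276) - 13/7) = -75*(-21046 - 13/7) = -75*(-147335/7) = 11050125/7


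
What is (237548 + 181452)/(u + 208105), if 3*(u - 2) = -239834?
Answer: 1257000/384487 ≈ 3.2693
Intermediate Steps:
u = -239828/3 (u = 2 + (1/3)*(-239834) = 2 - 239834/3 = -239828/3 ≈ -79943.)
(237548 + 181452)/(u + 208105) = (237548 + 181452)/(-239828/3 + 208105) = 419000/(384487/3) = 419000*(3/384487) = 1257000/384487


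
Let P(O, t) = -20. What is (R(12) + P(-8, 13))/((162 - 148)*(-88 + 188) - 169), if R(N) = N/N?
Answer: -19/1231 ≈ -0.015435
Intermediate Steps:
R(N) = 1
(R(12) + P(-8, 13))/((162 - 148)*(-88 + 188) - 169) = (1 - 20)/((162 - 148)*(-88 + 188) - 169) = -19/(14*100 - 169) = -19/(1400 - 169) = -19/1231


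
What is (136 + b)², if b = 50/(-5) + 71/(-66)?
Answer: 67980025/4356 ≈ 15606.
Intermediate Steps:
b = -731/66 (b = 50*(-⅕) + 71*(-1/66) = -10 - 71/66 = -731/66 ≈ -11.076)
(136 + b)² = (136 - 731/66)² = (8245/66)² = 67980025/4356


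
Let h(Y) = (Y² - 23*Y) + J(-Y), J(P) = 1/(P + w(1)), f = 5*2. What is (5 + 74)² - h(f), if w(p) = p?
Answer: 57340/9 ≈ 6371.1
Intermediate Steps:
f = 10
J(P) = 1/(1 + P) (J(P) = 1/(P + 1) = 1/(1 + P))
h(Y) = Y² + 1/(1 - Y) - 23*Y (h(Y) = (Y² - 23*Y) + 1/(1 - Y) = Y² + 1/(1 - Y) - 23*Y)
(5 + 74)² - h(f) = (5 + 74)² - (-1 + 10*(-1 + 10)*(-23 + 10))/(-1 + 10) = 79² - (-1 + 10*9*(-13))/9 = 6241 - (-1 - 1170)/9 = 6241 - (-1171)/9 = 6241 - 1*(-1171/9) = 6241 + 1171/9 = 57340/9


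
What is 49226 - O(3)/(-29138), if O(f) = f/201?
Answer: 96101261597/1952246 ≈ 49226.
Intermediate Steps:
O(f) = f/201 (O(f) = f*(1/201) = f/201)
49226 - O(3)/(-29138) = 49226 - (1/201)*3/(-29138) = 49226 - (-1)/(67*29138) = 49226 - 1*(-1/1952246) = 49226 + 1/1952246 = 96101261597/1952246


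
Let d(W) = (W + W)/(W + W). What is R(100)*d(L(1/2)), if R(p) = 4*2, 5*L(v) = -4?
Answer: 8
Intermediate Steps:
L(v) = -⅘ (L(v) = (⅕)*(-4) = -⅘)
R(p) = 8
d(W) = 1 (d(W) = (2*W)/((2*W)) = (2*W)*(1/(2*W)) = 1)
R(100)*d(L(1/2)) = 8*1 = 8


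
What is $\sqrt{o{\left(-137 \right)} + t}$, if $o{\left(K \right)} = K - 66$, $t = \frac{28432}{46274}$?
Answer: $\frac{i \sqrt{108341200515}}{23137} \approx 14.226 i$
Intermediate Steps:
$t = \frac{14216}{23137}$ ($t = 28432 \cdot \frac{1}{46274} = \frac{14216}{23137} \approx 0.61443$)
$o{\left(K \right)} = -66 + K$
$\sqrt{o{\left(-137 \right)} + t} = \sqrt{\left(-66 - 137\right) + \frac{14216}{23137}} = \sqrt{-203 + \frac{14216}{23137}} = \sqrt{- \frac{4682595}{23137}} = \frac{i \sqrt{108341200515}}{23137}$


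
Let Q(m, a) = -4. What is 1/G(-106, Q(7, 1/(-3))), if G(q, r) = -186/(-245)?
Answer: 245/186 ≈ 1.3172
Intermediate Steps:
G(q, r) = 186/245 (G(q, r) = -186*(-1/245) = 186/245)
1/G(-106, Q(7, 1/(-3))) = 1/(186/245) = 245/186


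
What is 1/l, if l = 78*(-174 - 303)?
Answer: -1/37206 ≈ -2.6877e-5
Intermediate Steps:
l = -37206 (l = 78*(-477) = -37206)
1/l = 1/(-37206) = -1/37206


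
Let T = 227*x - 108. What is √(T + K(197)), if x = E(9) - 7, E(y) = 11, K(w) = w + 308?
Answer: 3*√145 ≈ 36.125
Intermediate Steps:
K(w) = 308 + w
x = 4 (x = 11 - 7 = 4)
T = 800 (T = 227*4 - 108 = 908 - 108 = 800)
√(T + K(197)) = √(800 + (308 + 197)) = √(800 + 505) = √1305 = 3*√145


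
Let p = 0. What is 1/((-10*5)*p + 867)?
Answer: 1/867 ≈ 0.0011534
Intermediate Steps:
1/((-10*5)*p + 867) = 1/(-10*5*0 + 867) = 1/(-50*0 + 867) = 1/(0 + 867) = 1/867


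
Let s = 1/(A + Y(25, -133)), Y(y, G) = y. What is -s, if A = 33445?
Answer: -1/33470 ≈ -2.9877e-5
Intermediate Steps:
s = 1/33470 (s = 1/(33445 + 25) = 1/33470 ≈ 2.9877e-5)
-s = -1*1/33470 = -1/33470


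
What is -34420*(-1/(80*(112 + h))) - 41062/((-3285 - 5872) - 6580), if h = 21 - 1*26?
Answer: 44657913/6735436 ≈ 6.6303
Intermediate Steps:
h = -5 (h = 21 - 26 = -5)
-34420*(-1/(80*(112 + h))) - 41062/((-3285 - 5872) - 6580) = -34420*(-1/(80*(112 - 5))) - 41062/((-3285 - 5872) - 6580) = -34420/(107*(-80)) - 41062/(-9157 - 6580) = -34420/(-8560) - 41062/(-15737) = -34420*(-1/8560) - 41062*(-1/15737) = 1721/428 + 41062/15737 = 44657913/6735436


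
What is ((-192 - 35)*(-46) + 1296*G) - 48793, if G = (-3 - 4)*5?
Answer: -83711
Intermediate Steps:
G = -35 (G = -7*5 = -35)
((-192 - 35)*(-46) + 1296*G) - 48793 = ((-192 - 35)*(-46) + 1296*(-35)) - 48793 = (-227*(-46) - 45360) - 48793 = (10442 - 45360) - 48793 = -34918 - 48793 = -83711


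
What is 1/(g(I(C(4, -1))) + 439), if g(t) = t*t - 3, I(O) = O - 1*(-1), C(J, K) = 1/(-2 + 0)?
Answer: 4/1745 ≈ 0.0022923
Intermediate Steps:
C(J, K) = -½ (C(J, K) = 1/(-2) = -½)
I(O) = 1 + O (I(O) = O + 1 = 1 + O)
g(t) = -3 + t² (g(t) = t² - 3 = -3 + t²)
1/(g(I(C(4, -1))) + 439) = 1/((-3 + (1 - ½)²) + 439) = 1/((-3 + (½)²) + 439) = 1/((-3 + ¼) + 439) = 1/(-11/4 + 439) = 1/(1745/4) = 4/1745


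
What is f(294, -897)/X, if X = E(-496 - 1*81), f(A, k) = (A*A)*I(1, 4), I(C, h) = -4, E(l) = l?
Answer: 345744/577 ≈ 599.21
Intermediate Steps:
f(A, k) = -4*A² (f(A, k) = (A*A)*(-4) = A²*(-4) = -4*A²)
X = -577 (X = -496 - 1*81 = -496 - 81 = -577)
f(294, -897)/X = -4*294²/(-577) = -4*86436*(-1/577) = -345744*(-1/577) = 345744/577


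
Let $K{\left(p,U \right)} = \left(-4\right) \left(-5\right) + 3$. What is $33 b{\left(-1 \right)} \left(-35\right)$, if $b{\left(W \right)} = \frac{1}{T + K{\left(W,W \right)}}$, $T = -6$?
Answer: $- \frac{1155}{17} \approx -67.941$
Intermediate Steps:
$K{\left(p,U \right)} = 23$ ($K{\left(p,U \right)} = 20 + 3 = 23$)
$b{\left(W \right)} = \frac{1}{17}$ ($b{\left(W \right)} = \frac{1}{-6 + 23} = \frac{1}{17}$)
$33 b{\left(-1 \right)} \left(-35\right) = 33 \cdot \frac{1}{17} \left(-35\right) = \frac{33}{17} \left(-35\right) = - \frac{1155}{17}$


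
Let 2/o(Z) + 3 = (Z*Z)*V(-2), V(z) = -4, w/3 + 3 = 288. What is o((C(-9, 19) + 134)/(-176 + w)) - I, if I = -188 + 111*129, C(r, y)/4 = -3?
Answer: -20387136411/1442659 ≈ -14132.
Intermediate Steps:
w = 855 (w = -9 + 3*288 = -9 + 864 = 855)
C(r, y) = -12 (C(r, y) = 4*(-3) = -12)
o(Z) = 2/(-3 - 4*Z²) (o(Z) = 2/(-3 + (Z*Z)*(-4)) = 2/(-3 + Z²*(-4)) = 2/(-3 - 4*Z²))
I = 14131 (I = -188 + 14319 = 14131)
o((C(-9, 19) + 134)/(-176 + w)) - I = 2/(-3 - 4*(-12 + 134)²/(-176 + 855)²) - 1*14131 = 2/(-3 - 4*(122/679)²) - 14131 = 2/(-3 - 4*14884/461041) - 14131 = 2/(-3 - 59536/461041) - 14131 = 2/(-1442659/461041) - 14131 = 2*(-461041/1442659) - 14131 = -922082/1442659 - 14131 = -20387136411/1442659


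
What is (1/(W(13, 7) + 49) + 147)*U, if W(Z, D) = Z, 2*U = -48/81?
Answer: -36460/837 ≈ -43.560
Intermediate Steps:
U = -8/27 (U = (-48/81)/2 = (-48*1/81)/2 = (½)*(-16/27) = -8/27 ≈ -0.29630)
(1/(W(13, 7) + 49) + 147)*U = (1/(13 + 49) + 147)*(-8/27) = (1/62 + 147)*(-8/27) = (9115/62)*(-8/27) = -36460/837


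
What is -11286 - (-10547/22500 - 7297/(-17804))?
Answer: -282564696482/25036875 ≈ -11286.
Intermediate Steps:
-11286 - (-10547/22500 - 7297/(-17804)) = -11286 - (-10547*1/22500 - 7297*(-1/17804)) = -11286 - (-10547/22500 + 7297/17804) = -11286 - 1*(-1474768/25036875) = -11286 + 1474768/25036875 = -282564696482/25036875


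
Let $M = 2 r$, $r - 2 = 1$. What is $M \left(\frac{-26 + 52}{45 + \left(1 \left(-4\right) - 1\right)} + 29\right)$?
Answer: $\frac{1779}{10} \approx 177.9$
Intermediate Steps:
$r = 3$ ($r = 2 + 1 = 3$)
$M = 6$ ($M = 2 \cdot 3 = 6$)
$M \left(\frac{-26 + 52}{45 + \left(1 \left(-4\right) - 1\right)} + 29\right) = 6 \left(\frac{-26 + 52}{45 + \left(1 \left(-4\right) - 1\right)} + 29\right) = 6 \left(\frac{26}{45 - 5} + 29\right) = 6 \left(\frac{26}{40} + 29\right) = 6 \left(26 \cdot \frac{1}{40} + 29\right) = 6 \left(\frac{13}{20} + 29\right) = 6 \cdot \frac{593}{20} = \frac{1779}{10}$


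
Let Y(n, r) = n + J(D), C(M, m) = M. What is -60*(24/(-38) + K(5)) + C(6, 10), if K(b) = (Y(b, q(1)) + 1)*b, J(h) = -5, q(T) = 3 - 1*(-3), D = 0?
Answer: -4866/19 ≈ -256.11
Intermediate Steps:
q(T) = 6 (q(T) = 3 + 3 = 6)
Y(n, r) = -5 + n (Y(n, r) = n - 5 = -5 + n)
K(b) = b*(-4 + b) (K(b) = ((-5 + b) + 1)*b = (-4 + b)*b = b*(-4 + b))
-60*(24/(-38) + K(5)) + C(6, 10) = -60*(24/(-38) + 5*(-4 + 5)) + 6 = -60*(24*(-1/38) + 5*1) + 6 = -60*(-12/19 + 5) + 6 = -60*83/19 + 6 = -4980/19 + 6 = -4866/19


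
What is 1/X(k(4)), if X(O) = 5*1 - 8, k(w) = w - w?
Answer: -1/3 ≈ -0.33333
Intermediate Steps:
k(w) = 0
X(O) = -3 (X(O) = 5 - 8 = -3)
1/X(k(4)) = 1/(-3) = -1/3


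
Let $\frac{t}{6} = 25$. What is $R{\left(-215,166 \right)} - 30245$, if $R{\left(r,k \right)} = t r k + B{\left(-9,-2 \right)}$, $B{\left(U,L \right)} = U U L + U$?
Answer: $-5383916$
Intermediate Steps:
$B{\left(U,L \right)} = U + L U^{2}$ ($B{\left(U,L \right)} = U^{2} L + U = L U^{2} + U = U + L U^{2}$)
$t = 150$ ($t = 6 \cdot 25 = 150$)
$R{\left(r,k \right)} = -171 + 150 k r$ ($R{\left(r,k \right)} = 150 r k - 9 \left(1 - -18\right) = 150 k r - 9 \left(1 + 18\right) = 150 k r - 171 = -171 + 150 k r$)
$R{\left(-215,166 \right)} - 30245 = \left(-171 + 150 \cdot 166 \left(-215\right)\right) - 30245 = \left(-171 - 5353500\right) - 30245 = -5353671 - 30245 = -5383916$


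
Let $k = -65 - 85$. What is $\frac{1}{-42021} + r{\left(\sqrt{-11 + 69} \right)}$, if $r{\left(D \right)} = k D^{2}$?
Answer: $- \frac{365582701}{42021} \approx -8700.0$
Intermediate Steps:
$k = -150$
$r{\left(D \right)} = - 150 D^{2}$
$\frac{1}{-42021} + r{\left(\sqrt{-11 + 69} \right)} = \frac{1}{-42021} - 150 \left(\sqrt{-11 + 69}\right)^{2} = - \frac{1}{42021} - 150 \left(\sqrt{58}\right)^{2} = - \frac{1}{42021} - 8700 = - \frac{365582701}{42021}$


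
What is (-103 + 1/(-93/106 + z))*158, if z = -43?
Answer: -75707122/4651 ≈ -16278.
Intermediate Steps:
(-103 + 1/(-93/106 + z))*158 = (-103 + 1/(-93/106 - 43))*158 = (-103 + 1/(-4651/106))*158 = (-103 - 106/4651)*158 = -479159/4651*158 = -75707122/4651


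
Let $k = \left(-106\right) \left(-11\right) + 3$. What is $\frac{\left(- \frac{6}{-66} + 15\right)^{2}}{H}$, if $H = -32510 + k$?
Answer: $- \frac{27556}{3792261} \approx -0.0072664$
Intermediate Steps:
$k = 1169$ ($k = 1166 + 3 = 1169$)
$H = -31341$ ($H = -32510 + 1169 = -31341$)
$\frac{\left(- \frac{6}{-66} + 15\right)^{2}}{H} = \frac{\left(- \frac{6}{-66} + 15\right)^{2}}{-31341} = \left(\left(-6\right) \left(- \frac{1}{66}\right) + 15\right)^{2} \left(- \frac{1}{31341}\right) = \left(\frac{1}{11} + 15\right)^{2} \left(- \frac{1}{31341}\right) = \left(\frac{166}{11}\right)^{2} \left(- \frac{1}{31341}\right) = \frac{27556}{121} \left(- \frac{1}{31341}\right) = - \frac{27556}{3792261}$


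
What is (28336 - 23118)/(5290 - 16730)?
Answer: -2609/5720 ≈ -0.45612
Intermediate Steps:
(28336 - 23118)/(5290 - 16730) = 5218/(-11440) = 5218*(-1/11440) = -2609/5720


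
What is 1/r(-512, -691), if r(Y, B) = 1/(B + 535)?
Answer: -156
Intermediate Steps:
r(Y, B) = 1/(535 + B)
1/r(-512, -691) = 1/(1/(535 - 691)) = 1/(1/(-156)) = 1/(-1/156) = -156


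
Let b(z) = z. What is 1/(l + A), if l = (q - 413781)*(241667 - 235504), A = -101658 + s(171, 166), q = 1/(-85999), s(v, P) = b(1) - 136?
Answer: -85999/219317582028067 ≈ -3.9212e-10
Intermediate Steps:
s(v, P) = -135 (s(v, P) = 1 - 136 = -135)
q = -1/85999 ≈ -1.1628e-5
A = -101793 (A = -101658 - 135 = -101793)
l = -219308827931860/85999 (l = (-1/85999 - 413781)*(241667 - 235504) = -35584752220/85999*6163 = -219308827931860/85999 ≈ -2.5501e+9)
1/(l + A) = 1/(-219308827931860/85999 - 101793) = 1/(-219317582028067/85999) = -85999/219317582028067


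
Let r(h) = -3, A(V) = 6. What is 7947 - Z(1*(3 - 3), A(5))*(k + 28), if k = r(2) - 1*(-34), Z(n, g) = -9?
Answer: 8478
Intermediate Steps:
k = 31 (k = -3 - 1*(-34) = -3 + 34 = 31)
7947 - Z(1*(3 - 3), A(5))*(k + 28) = 7947 - (-9)*(31 + 28) = 7947 - (-9)*59 = 7947 - 1*(-531) = 7947 + 531 = 8478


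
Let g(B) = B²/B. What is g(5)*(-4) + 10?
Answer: -10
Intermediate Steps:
g(B) = B
g(5)*(-4) + 10 = 5*(-4) + 10 = -20 + 10 = -10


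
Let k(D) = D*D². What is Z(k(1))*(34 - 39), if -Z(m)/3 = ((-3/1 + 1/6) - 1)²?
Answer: 2645/12 ≈ 220.42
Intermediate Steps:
k(D) = D³
Z(m) = -529/12 (Z(m) = -3*((-3/1 + 1/6) - 1)² = -3*((-3*1 + 1*(⅙)) - 1)² = -3*((-3 + ⅙) - 1)² = -3*(-17/6 - 1)² = -3*(-23/6)² = -3*529/36 = -529/12)
Z(k(1))*(34 - 39) = -529*(34 - 39)/12 = -529/12*(-5) = 2645/12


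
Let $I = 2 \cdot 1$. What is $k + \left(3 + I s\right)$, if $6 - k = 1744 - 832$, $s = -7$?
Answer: $-917$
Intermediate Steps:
$I = 2$
$k = -906$ ($k = 6 - \left(1744 - 832\right) = 6 - 912 = -906$)
$k + \left(3 + I s\right) = -906 + \left(3 + 2 \left(-7\right)\right) = -906 + \left(3 - 14\right) = -906 - 11 = -917$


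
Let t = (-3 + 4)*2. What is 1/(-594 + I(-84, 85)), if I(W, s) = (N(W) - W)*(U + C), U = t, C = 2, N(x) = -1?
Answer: -1/262 ≈ -0.0038168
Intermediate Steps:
t = 2 (t = 1*2 = 2)
U = 2
I(W, s) = -4 - 4*W (I(W, s) = (-1 - W)*(2 + 2) = (-1 - W)*4 = -4 - 4*W)
1/(-594 + I(-84, 85)) = 1/(-594 + (-4 - 4*(-84))) = 1/(-594 + (-4 + 336)) = 1/(-594 + 332) = 1/(-262) = -1/262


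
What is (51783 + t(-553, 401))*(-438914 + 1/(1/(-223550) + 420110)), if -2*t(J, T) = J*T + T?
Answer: -744077879026872429336/10435065611 ≈ -7.1306e+10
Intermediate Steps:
t(J, T) = -T/2 - J*T/2 (t(J, T) = -(J*T + T)/2 = -(T + J*T)/2 = -T/2 - J*T/2)
(51783 + t(-553, 401))*(-438914 + 1/(1/(-223550) + 420110)) = (51783 - 1/2*401*(1 - 553))*(-438914 + 1/(1/(-223550) + 420110)) = (51783 - 1/2*401*(-552))*(-438914 + 1/(-1/223550 + 420110)) = (51783 + 110676)*(-438914 + 1/(93915590499/223550)) = 162459*(-438914 + 223550/93915590499) = 162459*(-41220867488054536/93915590499) = -744077879026872429336/10435065611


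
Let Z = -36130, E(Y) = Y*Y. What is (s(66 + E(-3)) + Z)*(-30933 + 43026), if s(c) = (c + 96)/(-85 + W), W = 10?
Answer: -10923691551/25 ≈ -4.3695e+8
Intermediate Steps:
E(Y) = Y**2
s(c) = -32/25 - c/75 (s(c) = (c + 96)/(-85 + 10) = (96 + c)/(-75) = (96 + c)*(-1/75) = -32/25 - c/75)
(s(66 + E(-3)) + Z)*(-30933 + 43026) = ((-32/25 - (66 + (-3)**2)/75) - 36130)*(-30933 + 43026) = ((-32/25 - (66 + 9)/75) - 36130)*12093 = ((-32/25 - 1/75*75) - 36130)*12093 = ((-32/25 - 1) - 36130)*12093 = (-57/25 - 36130)*12093 = -903307/25*12093 = -10923691551/25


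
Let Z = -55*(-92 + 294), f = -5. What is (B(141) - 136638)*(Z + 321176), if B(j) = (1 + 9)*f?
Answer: -42382301408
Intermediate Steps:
Z = -11110 (Z = -55*202 = -11110)
B(j) = -50 (B(j) = (1 + 9)*(-5) = 10*(-5) = -50)
(B(141) - 136638)*(Z + 321176) = (-50 - 136638)*(-11110 + 321176) = -136688*310066 = -42382301408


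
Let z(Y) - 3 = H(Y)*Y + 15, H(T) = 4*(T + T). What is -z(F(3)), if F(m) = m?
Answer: -90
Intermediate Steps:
H(T) = 8*T (H(T) = 4*(2*T) = 8*T)
z(Y) = 18 + 8*Y² (z(Y) = 3 + ((8*Y)*Y + 15) = 3 + (8*Y² + 15) = 3 + (15 + 8*Y²) = 18 + 8*Y²)
-z(F(3)) = -(18 + 8*3²) = -(18 + 8*9) = -(18 + 72) = -1*90 = -90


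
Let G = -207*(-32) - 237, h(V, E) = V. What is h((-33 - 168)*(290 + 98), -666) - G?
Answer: -84375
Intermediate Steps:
G = 6387 (G = 6624 - 237 = 6387)
h((-33 - 168)*(290 + 98), -666) - G = (-33 - 168)*(290 + 98) - 1*6387 = -201*388 - 6387 = -77988 - 6387 = -84375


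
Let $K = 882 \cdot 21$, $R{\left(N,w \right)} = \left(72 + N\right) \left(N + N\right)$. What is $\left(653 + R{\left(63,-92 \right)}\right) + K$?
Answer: $36185$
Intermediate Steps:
$R{\left(N,w \right)} = 2 N \left(72 + N\right)$ ($R{\left(N,w \right)} = \left(72 + N\right) 2 N = 2 N \left(72 + N\right)$)
$K = 18522$
$\left(653 + R{\left(63,-92 \right)}\right) + K = \left(653 + 2 \cdot 63 \left(72 + 63\right)\right) + 18522 = \left(653 + 2 \cdot 63 \cdot 135\right) + 18522 = \left(653 + 17010\right) + 18522 = 17663 + 18522 = 36185$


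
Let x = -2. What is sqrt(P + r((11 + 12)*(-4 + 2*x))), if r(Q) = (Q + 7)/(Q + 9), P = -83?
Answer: 2*I*sqrt(25109)/35 ≈ 9.0547*I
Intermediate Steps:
r(Q) = (7 + Q)/(9 + Q)
sqrt(P + r((11 + 12)*(-4 + 2*x))) = sqrt(-83 + (7 + (11 + 12)*(-4 + 2*(-2)))/(9 + (11 + 12)*(-4 + 2*(-2)))) = sqrt(-83 + (7 + 23*(-4 - 4))/(9 + 23*(-4 - 4))) = sqrt(-83 + (7 + 23*(-8))/(9 + 23*(-8))) = sqrt(-83 + (7 - 184)/(9 - 184)) = sqrt(-83 - 177/(-175)) = sqrt(-83 - 1/175*(-177)) = sqrt(-83 + 177/175) = sqrt(-14348/175) = 2*I*sqrt(25109)/35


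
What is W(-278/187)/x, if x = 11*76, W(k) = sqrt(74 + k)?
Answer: sqrt(633930)/78166 ≈ 0.010186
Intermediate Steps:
x = 836
W(-278/187)/x = sqrt(74 - 278/187)/836 = sqrt(74 - 278*1/187)*(1/836) = sqrt(74 - 278/187)*(1/836) = sqrt(13560/187)*(1/836) = (2*sqrt(633930)/187)*(1/836) = sqrt(633930)/78166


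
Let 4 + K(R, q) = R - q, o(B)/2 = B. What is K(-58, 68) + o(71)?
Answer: 12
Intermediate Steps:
o(B) = 2*B
K(R, q) = -4 + R - q (K(R, q) = -4 + (R - q) = -4 + R - q)
K(-58, 68) + o(71) = (-4 - 58 - 1*68) + 2*71 = (-4 - 58 - 68) + 142 = -130 + 142 = 12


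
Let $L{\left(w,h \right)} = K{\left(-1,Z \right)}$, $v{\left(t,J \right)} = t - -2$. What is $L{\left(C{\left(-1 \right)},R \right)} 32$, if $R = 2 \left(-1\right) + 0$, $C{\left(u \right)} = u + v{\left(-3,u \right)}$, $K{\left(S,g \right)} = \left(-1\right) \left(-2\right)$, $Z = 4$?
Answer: $64$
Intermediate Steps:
$v{\left(t,J \right)} = 2 + t$ ($v{\left(t,J \right)} = t + 2 = 2 + t$)
$K{\left(S,g \right)} = 2$
$C{\left(u \right)} = -1 + u$ ($C{\left(u \right)} = u + \left(2 - 3\right) = u - 1 = -1 + u$)
$R = -2$ ($R = -2 + 0 = -2$)
$L{\left(w,h \right)} = 2$
$L{\left(C{\left(-1 \right)},R \right)} 32 = 2 \cdot 32 = 64$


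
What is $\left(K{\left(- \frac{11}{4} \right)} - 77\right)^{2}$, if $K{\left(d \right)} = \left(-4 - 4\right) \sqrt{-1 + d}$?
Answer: $5689 + 616 i \sqrt{15} \approx 5689.0 + 2385.8 i$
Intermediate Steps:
$K{\left(d \right)} = - 8 \sqrt{-1 + d}$
$\left(K{\left(- \frac{11}{4} \right)} - 77\right)^{2} = \left(- 8 \sqrt{-1 - \frac{11}{4}} - 77\right)^{2} = \left(- 8 \sqrt{- \frac{15}{4}} - 77\right)^{2} = \left(- 8 \frac{i \sqrt{15}}{2} - 77\right)^{2} = \left(- 4 i \sqrt{15} - 77\right)^{2} = \left(-77 - 4 i \sqrt{15}\right)^{2}$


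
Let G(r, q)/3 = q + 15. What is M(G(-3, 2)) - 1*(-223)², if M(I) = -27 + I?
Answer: -49705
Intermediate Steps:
G(r, q) = 45 + 3*q (G(r, q) = 3*(q + 15) = 3*(15 + q) = 45 + 3*q)
M(G(-3, 2)) - 1*(-223)² = (-27 + (45 + 3*2)) - 1*(-223)² = (-27 + (45 + 6)) - 1*49729 = (-27 + 51) - 49729 = 24 - 49729 = -49705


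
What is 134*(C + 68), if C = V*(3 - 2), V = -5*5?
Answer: 5762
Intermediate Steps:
V = -25
C = -25 (C = -25*(3 - 2) = -25*1 = -25)
134*(C + 68) = 134*(-25 + 68) = 134*43 = 5762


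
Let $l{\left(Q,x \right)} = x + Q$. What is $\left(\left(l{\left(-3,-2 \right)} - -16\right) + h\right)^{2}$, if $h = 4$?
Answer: $225$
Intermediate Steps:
$l{\left(Q,x \right)} = Q + x$
$\left(\left(l{\left(-3,-2 \right)} - -16\right) + h\right)^{2} = \left(\left(\left(-3 - 2\right) - -16\right) + 4\right)^{2} = \left(\left(-5 + 16\right) + 4\right)^{2} = \left(11 + 4\right)^{2} = 15^{2} = 225$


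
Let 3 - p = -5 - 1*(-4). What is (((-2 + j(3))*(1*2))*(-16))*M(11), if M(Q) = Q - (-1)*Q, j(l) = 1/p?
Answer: 1232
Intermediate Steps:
p = 4 (p = 3 - (-5 - 1*(-4)) = 3 - (-5 + 4) = 3 - 1*(-1) = 3 + 1 = 4)
j(l) = ¼ (j(l) = 1/4 = ¼)
M(Q) = 2*Q (M(Q) = Q + Q = 2*Q)
(((-2 + j(3))*(1*2))*(-16))*M(11) = (((-2 + ¼)*(1*2))*(-16))*(2*11) = (-7/4*2*(-16))*22 = -7/2*(-16)*22 = 56*22 = 1232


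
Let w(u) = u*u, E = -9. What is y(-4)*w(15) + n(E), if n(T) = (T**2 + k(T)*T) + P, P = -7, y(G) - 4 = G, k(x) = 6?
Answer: 20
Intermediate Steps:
y(G) = 4 + G
n(T) = -7 + T**2 + 6*T (n(T) = (T**2 + 6*T) - 7 = -7 + T**2 + 6*T)
w(u) = u**2
y(-4)*w(15) + n(E) = (4 - 4)*15**2 + (-7 + (-9)**2 + 6*(-9)) = 0*225 + (-7 + 81 - 54) = 0 + 20 = 20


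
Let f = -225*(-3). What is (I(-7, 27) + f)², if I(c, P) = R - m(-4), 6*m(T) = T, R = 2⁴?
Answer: 4305625/9 ≈ 4.7840e+5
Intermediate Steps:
R = 16
m(T) = T/6
f = 675
I(c, P) = 50/3 (I(c, P) = 16 - (-4)/6 = 16 - 1*(-⅔) = 16 + ⅔ = 50/3)
(I(-7, 27) + f)² = (50/3 + 675)² = (2075/3)² = 4305625/9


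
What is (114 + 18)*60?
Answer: 7920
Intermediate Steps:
(114 + 18)*60 = 132*60 = 7920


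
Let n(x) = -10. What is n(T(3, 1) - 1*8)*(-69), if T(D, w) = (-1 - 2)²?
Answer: 690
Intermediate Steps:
T(D, w) = 9 (T(D, w) = (-3)² = 9)
n(T(3, 1) - 1*8)*(-69) = -10*(-69) = 690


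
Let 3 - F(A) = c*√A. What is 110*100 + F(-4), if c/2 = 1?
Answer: 11003 - 4*I ≈ 11003.0 - 4.0*I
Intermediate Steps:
c = 2 (c = 2*1 = 2)
F(A) = 3 - 2*√A
110*100 + F(-4) = 110*100 + (3 - 4*I) = 11000 + (3 - 4*I) = 11003 - 4*I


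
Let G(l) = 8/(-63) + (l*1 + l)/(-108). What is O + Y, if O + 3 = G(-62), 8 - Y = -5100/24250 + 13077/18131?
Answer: 9157869043/1661978115 ≈ 5.5102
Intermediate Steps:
Y = 65855297/8793535 (Y = 8 - (-5100/24250 + 13077/18131) = 8 - (-5100*1/24250 + 13077*(1/18131)) = 8 - (-102/485 + 13077/18131) = 8 - 1*4492983/8793535 = 8 - 4492983/8793535 = 65855297/8793535 ≈ 7.4891)
G(l) = -8/63 - l/54 (G(l) = 8*(-1/63) + (l + l)*(-1/108) = -8/63 + (2*l)*(-1/108) = -8/63 - l/54)
O = -374/189 (O = -3 + (-8/63 - 1/54*(-62)) = -3 + (-8/63 + 31/27) = -3 + 193/189 = -374/189 ≈ -1.9788)
O + Y = -374/189 + 65855297/8793535 = 9157869043/1661978115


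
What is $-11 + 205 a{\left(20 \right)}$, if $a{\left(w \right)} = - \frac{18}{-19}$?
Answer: $\frac{3481}{19} \approx 183.21$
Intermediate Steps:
$a{\left(w \right)} = \frac{18}{19}$ ($a{\left(w \right)} = \left(-18\right) \left(- \frac{1}{19}\right) = \frac{18}{19}$)
$-11 + 205 a{\left(20 \right)} = -11 + 205 \cdot \frac{18}{19} = -11 + \frac{3690}{19} = \frac{3481}{19}$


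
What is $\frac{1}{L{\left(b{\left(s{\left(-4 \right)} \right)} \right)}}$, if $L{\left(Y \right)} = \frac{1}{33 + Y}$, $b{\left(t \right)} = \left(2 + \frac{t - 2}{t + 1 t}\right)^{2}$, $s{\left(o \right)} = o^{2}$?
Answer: $\frac{9969}{256} \approx 38.941$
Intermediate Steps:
$b{\left(t \right)} = \left(2 + \frac{-2 + t}{2 t}\right)^{2}$ ($b{\left(t \right)} = \left(2 + \frac{-2 + t}{t + t}\right)^{2} = \left(2 + \frac{-2 + t}{2 t}\right)^{2}$)
$\frac{1}{L{\left(b{\left(s{\left(-4 \right)} \right)} \right)}} = \frac{1}{\frac{1}{33 + \frac{\left(-2 + 5 \left(-4\right)^{2}\right)^{2}}{4 \cdot 256}}} = \frac{1}{\frac{1}{33 + \frac{\left(-2 + 5 \cdot 16\right)^{2}}{4 \cdot 256}}} = \frac{1}{\frac{1}{33 + \frac{1}{4} \cdot \frac{1}{256} \left(-2 + 80\right)^{2}}} = \frac{1}{\frac{1}{33 + \frac{1}{4} \cdot \frac{1}{256} \cdot 78^{2}}} = \frac{1}{\frac{1}{33 + \frac{1}{4} \cdot \frac{1}{256} \cdot 6084}} = \frac{1}{\frac{1}{33 + \frac{1521}{256}}} = \frac{1}{\frac{1}{\frac{9969}{256}}} = \frac{1}{\frac{256}{9969}} = \frac{9969}{256}$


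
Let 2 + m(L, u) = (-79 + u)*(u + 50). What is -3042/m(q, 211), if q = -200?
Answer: -117/1325 ≈ -0.088302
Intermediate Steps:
m(L, u) = -2 + (-79 + u)*(50 + u) (m(L, u) = -2 + (-79 + u)*(u + 50) = -2 + (-79 + u)*(50 + u))
-3042/m(q, 211) = -3042/(-3952 + 211² - 29*211) = -3042/(-3952 + 44521 - 6119) = -3042/34450 = -3042*1/34450 = -117/1325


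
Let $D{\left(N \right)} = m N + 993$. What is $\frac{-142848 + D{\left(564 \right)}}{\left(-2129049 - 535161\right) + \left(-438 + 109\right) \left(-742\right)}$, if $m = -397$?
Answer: $\frac{365763}{2420092} \approx 0.15114$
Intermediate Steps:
$D{\left(N \right)} = 993 - 397 N$ ($D{\left(N \right)} = - 397 N + 993 = 993 - 397 N$)
$\frac{-142848 + D{\left(564 \right)}}{\left(-2129049 - 535161\right) + \left(-438 + 109\right) \left(-742\right)} = \frac{-142848 + \left(993 - 223908\right)}{\left(-2129049 - 535161\right) + \left(-438 + 109\right) \left(-742\right)} = \frac{-142848 + \left(993 - 223908\right)}{-2664210 - -244118} = \frac{-142848 - 222915}{-2664210 + 244118} = - \frac{365763}{-2420092} = \left(-365763\right) \left(- \frac{1}{2420092}\right) = \frac{365763}{2420092}$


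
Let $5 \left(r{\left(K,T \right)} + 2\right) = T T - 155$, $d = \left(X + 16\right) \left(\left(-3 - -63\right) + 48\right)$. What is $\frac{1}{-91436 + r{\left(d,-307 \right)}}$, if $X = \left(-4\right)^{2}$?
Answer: $- \frac{5}{363096} \approx -1.377 \cdot 10^{-5}$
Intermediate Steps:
$X = 16$
$d = 3456$ ($d = \left(16 + 16\right) \left(\left(-3 - -63\right) + 48\right) = 32 \left(\left(-3 + 63\right) + 48\right) = 32 \left(60 + 48\right) = 32 \cdot 108 = 3456$)
$r{\left(K,T \right)} = -33 + \frac{T^{2}}{5}$ ($r{\left(K,T \right)} = -2 + \frac{T T - 155}{5} = -2 + \frac{T^{2} - 155}{5} = -2 + \frac{-155 + T^{2}}{5} = -2 + \left(-31 + \frac{T^{2}}{5}\right) = -33 + \frac{T^{2}}{5}$)
$\frac{1}{-91436 + r{\left(d,-307 \right)}} = \frac{1}{-91436 - \left(33 - \frac{\left(-307\right)^{2}}{5}\right)} = \frac{1}{-91436 + \left(-33 + \frac{1}{5} \cdot 94249\right)} = \frac{1}{-91436 + \left(-33 + \frac{94249}{5}\right)} = \frac{1}{-91436 + \frac{94084}{5}} = \frac{1}{- \frac{363096}{5}} = - \frac{5}{363096}$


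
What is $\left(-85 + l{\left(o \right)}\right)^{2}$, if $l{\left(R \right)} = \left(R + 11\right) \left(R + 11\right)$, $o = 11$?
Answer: $159201$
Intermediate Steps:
$l{\left(R \right)} = \left(11 + R\right)^{2}$ ($l{\left(R \right)} = \left(11 + R\right) \left(11 + R\right) = \left(11 + R\right)^{2}$)
$\left(-85 + l{\left(o \right)}\right)^{2} = \left(-85 + \left(11 + 11\right)^{2}\right)^{2} = \left(-85 + 22^{2}\right)^{2} = \left(-85 + 484\right)^{2} = 399^{2} = 159201$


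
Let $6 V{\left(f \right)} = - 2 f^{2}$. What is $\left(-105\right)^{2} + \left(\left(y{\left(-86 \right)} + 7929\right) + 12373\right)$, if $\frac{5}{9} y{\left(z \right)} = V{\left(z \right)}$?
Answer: $\frac{134447}{5} \approx 26889.0$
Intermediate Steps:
$V{\left(f \right)} = - \frac{f^{2}}{3}$ ($V{\left(f \right)} = \frac{\left(-2\right) f^{2}}{6} = - \frac{f^{2}}{3}$)
$y{\left(z \right)} = - \frac{3 z^{2}}{5}$ ($y{\left(z \right)} = \frac{9 \left(- \frac{z^{2}}{3}\right)}{5} = - \frac{3 z^{2}}{5}$)
$\left(-105\right)^{2} + \left(\left(y{\left(-86 \right)} + 7929\right) + 12373\right) = \left(-105\right)^{2} + \left(\left(- \frac{3 \left(-86\right)^{2}}{5} + 7929\right) + 12373\right) = 11025 + \left(\left(\left(- \frac{3}{5}\right) 7396 + 7929\right) + 12373\right) = 11025 + \left(\left(- \frac{22188}{5} + 7929\right) + 12373\right) = 11025 + \left(\frac{17457}{5} + 12373\right) = 11025 + \frac{79322}{5} = \frac{134447}{5}$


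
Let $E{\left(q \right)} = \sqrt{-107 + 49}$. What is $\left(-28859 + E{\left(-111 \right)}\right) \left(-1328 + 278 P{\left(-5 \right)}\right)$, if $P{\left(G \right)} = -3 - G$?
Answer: $22279148 - 772 i \sqrt{58} \approx 2.2279 \cdot 10^{7} - 5879.4 i$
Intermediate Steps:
$E{\left(q \right)} = i \sqrt{58}$ ($E{\left(q \right)} = \sqrt{-58} = i \sqrt{58}$)
$\left(-28859 + E{\left(-111 \right)}\right) \left(-1328 + 278 P{\left(-5 \right)}\right) = \left(-28859 + i \sqrt{58}\right) \left(-1328 + 278 \left(-3 - -5\right)\right) = \left(-28859 + i \sqrt{58}\right) \left(-1328 + 278 \left(-3 + 5\right)\right) = \left(-28859 + i \sqrt{58}\right) \left(-1328 + 278 \cdot 2\right) = \left(-28859 + i \sqrt{58}\right) \left(-1328 + 556\right) = \left(-28859 + i \sqrt{58}\right) \left(-772\right) = 22279148 - 772 i \sqrt{58}$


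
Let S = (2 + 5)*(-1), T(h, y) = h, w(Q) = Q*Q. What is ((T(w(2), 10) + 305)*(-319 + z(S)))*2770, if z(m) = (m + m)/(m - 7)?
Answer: -272185740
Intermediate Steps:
w(Q) = Q²
S = -7 (S = 7*(-1) = -7)
z(m) = 2*m/(-7 + m) (z(m) = (2*m)/(-7 + m) = 2*m/(-7 + m))
((T(w(2), 10) + 305)*(-319 + z(S)))*2770 = ((2² + 305)*(-319 + 2*(-7)/(-7 - 7)))*2770 = ((4 + 305)*(-319 + 2*(-7)/(-14)))*2770 = (309*(-319 + 2*(-7)*(-1/14)))*2770 = (309*(-319 + 1))*2770 = (309*(-318))*2770 = -98262*2770 = -272185740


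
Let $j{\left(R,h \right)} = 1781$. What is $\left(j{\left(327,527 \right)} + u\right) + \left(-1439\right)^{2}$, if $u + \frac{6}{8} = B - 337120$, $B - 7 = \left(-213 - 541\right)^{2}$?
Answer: $\frac{9215617}{4} \approx 2.3039 \cdot 10^{6}$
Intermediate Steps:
$B = 568523$ ($B = 7 + \left(-213 - 541\right)^{2} = 7 + \left(-754\right)^{2} = 7 + 568516 = 568523$)
$u = \frac{925609}{4}$ ($u = - \frac{3}{4} + \left(568523 - 337120\right) = - \frac{3}{4} + 231403 = \frac{925609}{4} \approx 2.314 \cdot 10^{5}$)
$\left(j{\left(327,527 \right)} + u\right) + \left(-1439\right)^{2} = \left(1781 + \frac{925609}{4}\right) + \left(-1439\right)^{2} = \frac{932733}{4} + 2070721 = \frac{9215617}{4}$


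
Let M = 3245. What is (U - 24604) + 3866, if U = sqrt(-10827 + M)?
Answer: -20738 + I*sqrt(7582) ≈ -20738.0 + 87.075*I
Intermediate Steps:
U = I*sqrt(7582) (U = sqrt(-10827 + 3245) = sqrt(-7582) = I*sqrt(7582) ≈ 87.075*I)
(U - 24604) + 3866 = (I*sqrt(7582) - 24604) + 3866 = (-24604 + I*sqrt(7582)) + 3866 = -20738 + I*sqrt(7582)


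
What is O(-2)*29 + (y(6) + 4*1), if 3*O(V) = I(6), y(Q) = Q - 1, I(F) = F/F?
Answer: 56/3 ≈ 18.667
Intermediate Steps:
I(F) = 1
y(Q) = -1 + Q
O(V) = ⅓ (O(V) = (⅓)*1 = ⅓)
O(-2)*29 + (y(6) + 4*1) = (⅓)*29 + ((-1 + 6) + 4*1) = 29/3 + (5 + 4) = 29/3 + 9 = 56/3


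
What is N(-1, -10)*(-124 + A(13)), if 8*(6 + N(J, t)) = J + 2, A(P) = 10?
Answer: 2679/4 ≈ 669.75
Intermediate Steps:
N(J, t) = -23/4 + J/8 (N(J, t) = -6 + (J + 2)/8 = -6 + (2 + J)/8 = -6 + (1/4 + J/8) = -23/4 + J/8)
N(-1, -10)*(-124 + A(13)) = (-23/4 + (1/8)*(-1))*(-124 + 10) = (-23/4 - 1/8)*(-114) = -47/8*(-114) = 2679/4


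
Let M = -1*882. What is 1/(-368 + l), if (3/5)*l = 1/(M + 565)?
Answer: -951/349973 ≈ -0.0027174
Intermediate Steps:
M = -882
l = -5/951 (l = 5/(3*(-882 + 565)) = (5/3)/(-317) = (5/3)*(-1/317) = -5/951 ≈ -0.0052576)
1/(-368 + l) = 1/(-368 - 5/951) = 1/(-349973/951) = -951/349973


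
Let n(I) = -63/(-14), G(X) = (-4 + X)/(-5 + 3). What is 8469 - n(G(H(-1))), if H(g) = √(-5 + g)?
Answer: 16929/2 ≈ 8464.5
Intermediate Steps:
G(X) = 2 - X/2 (G(X) = (-4 + X)/(-2) = (-4 + X)*(-½) = 2 - X/2)
n(I) = 9/2 (n(I) = -63*(-1/14) = 9/2)
8469 - n(G(H(-1))) = 8469 - 1*9/2 = 8469 - 9/2 = 16929/2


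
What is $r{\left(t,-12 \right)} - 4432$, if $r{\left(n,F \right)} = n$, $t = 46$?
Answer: $-4386$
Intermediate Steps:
$r{\left(t,-12 \right)} - 4432 = 46 - 4432 = -4386$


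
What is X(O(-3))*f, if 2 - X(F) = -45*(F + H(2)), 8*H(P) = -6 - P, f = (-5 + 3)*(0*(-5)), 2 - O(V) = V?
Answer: 0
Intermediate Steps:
O(V) = 2 - V
f = 0 (f = -2*0 = 0)
H(P) = -¾ - P/8 (H(P) = (-6 - P)/8 = -¾ - P/8)
X(F) = -43 + 45*F (X(F) = 2 - (-45)*(F + (-¾ - ⅛*2)) = 2 - (-45)*(F + (-¾ - ¼)) = 2 - (-45)*(F - 1) = 2 - (-45)*(-1 + F) = 2 - (45 - 45*F) = 2 + (-45 + 45*F) = -43 + 45*F)
X(O(-3))*f = (-43 + 45*(2 - 1*(-3)))*0 = (-43 + 45*(2 + 3))*0 = (-43 + 45*5)*0 = (-43 + 225)*0 = 182*0 = 0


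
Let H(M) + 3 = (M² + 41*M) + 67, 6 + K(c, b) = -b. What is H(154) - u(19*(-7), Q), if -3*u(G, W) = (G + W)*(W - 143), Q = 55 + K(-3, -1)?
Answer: 32667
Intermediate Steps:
K(c, b) = -6 - b
H(M) = 64 + M² + 41*M (H(M) = -3 + ((M² + 41*M) + 67) = -3 + (67 + M² + 41*M) = 64 + M² + 41*M)
Q = 50 (Q = 55 + (-6 - 1*(-1)) = 55 + (-6 + 1) = 55 - 5 = 50)
u(G, W) = -(-143 + W)*(G + W)/3 (u(G, W) = -(G + W)*(W - 143)/3 = -(G + W)*(-143 + W)/3 = -(-143 + W)*(G + W)/3)
H(154) - u(19*(-7), Q) = (64 + 154² + 41*154) - (-⅓*50² + 143*(19*(-7))/3 + (143/3)*50 - ⅓*19*(-7)*50) = (64 + 23716 + 6314) - (-⅓*2500 + (143/3)*(-133) + 7150/3 - ⅓*(-133)*50) = 30094 - (-2500/3 - 19019/3 + 7150/3 + 6650/3) = 30094 - 1*(-2573) = 30094 + 2573 = 32667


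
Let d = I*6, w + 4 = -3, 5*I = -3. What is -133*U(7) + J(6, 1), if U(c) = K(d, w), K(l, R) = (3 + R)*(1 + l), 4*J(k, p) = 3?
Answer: -27649/20 ≈ -1382.4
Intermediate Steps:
I = -⅗ (I = (⅕)*(-3) = -⅗ ≈ -0.60000)
w = -7 (w = -4 - 3 = -7)
d = -18/5 (d = -⅗*6 = -18/5 ≈ -3.6000)
J(k, p) = ¾ (J(k, p) = (¼)*3 = ¾)
K(l, R) = (1 + l)*(3 + R)
U(c) = 52/5 (U(c) = 3 - 7 + 3*(-18/5) - 7*(-18/5) = 3 - 7 - 54/5 + 126/5 = 52/5)
-133*U(7) + J(6, 1) = -133*52/5 + ¾ = -6916/5 + ¾ = -27649/20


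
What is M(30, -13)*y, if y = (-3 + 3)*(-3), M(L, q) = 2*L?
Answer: 0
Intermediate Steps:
y = 0 (y = 0*(-3) = 0)
M(30, -13)*y = (2*30)*0 = 60*0 = 0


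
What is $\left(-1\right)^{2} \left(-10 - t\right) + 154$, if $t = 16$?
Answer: $128$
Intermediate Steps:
$\left(-1\right)^{2} \left(-10 - t\right) + 154 = \left(-1\right)^{2} \left(-10 - 16\right) + 154 = 1 \left(-10 - 16\right) + 154 = 1 \left(-26\right) + 154 = -26 + 154 = 128$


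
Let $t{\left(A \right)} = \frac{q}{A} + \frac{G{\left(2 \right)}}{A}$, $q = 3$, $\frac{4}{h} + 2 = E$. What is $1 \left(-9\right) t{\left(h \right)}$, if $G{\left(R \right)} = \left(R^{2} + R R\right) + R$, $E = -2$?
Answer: $117$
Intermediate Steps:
$h = -1$ ($h = \frac{4}{-2 - 2} = \frac{4}{-4} = 4 \left(- \frac{1}{4}\right) = -1$)
$G{\left(R \right)} = R + 2 R^{2}$ ($G{\left(R \right)} = \left(R^{2} + R^{2}\right) + R = 2 R^{2} + R = R + 2 R^{2}$)
$t{\left(A \right)} = \frac{13}{A}$ ($t{\left(A \right)} = \frac{3}{A} + \frac{2 \left(1 + 2 \cdot 2\right)}{A} = \frac{3}{A} + \frac{2 \left(1 + 4\right)}{A} = \frac{3}{A} + \frac{2 \cdot 5}{A} = \frac{3}{A} + \frac{10}{A} = \frac{13}{A}$)
$1 \left(-9\right) t{\left(h \right)} = 1 \left(-9\right) \frac{13}{-1} = - 9 \cdot 13 \left(-1\right) = \left(-9\right) \left(-13\right) = 117$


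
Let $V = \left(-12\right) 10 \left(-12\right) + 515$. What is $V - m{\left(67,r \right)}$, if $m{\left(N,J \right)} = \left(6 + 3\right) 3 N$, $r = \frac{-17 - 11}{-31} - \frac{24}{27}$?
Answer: $146$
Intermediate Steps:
$r = \frac{4}{279}$ ($r = \left(-17 - 11\right) \left(- \frac{1}{31}\right) - \frac{8}{9} = \left(-28\right) \left(- \frac{1}{31}\right) - \frac{8}{9} = \frac{28}{31} - \frac{8}{9} = \frac{4}{279} \approx 0.014337$)
$m{\left(N,J \right)} = 27 N$ ($m{\left(N,J \right)} = 9 \cdot 3 N = 27 N$)
$V = 1955$ ($V = \left(-120\right) \left(-12\right) + 515 = 1440 + 515 = 1955$)
$V - m{\left(67,r \right)} = 1955 - 27 \cdot 67 = 1955 - 1809 = 146$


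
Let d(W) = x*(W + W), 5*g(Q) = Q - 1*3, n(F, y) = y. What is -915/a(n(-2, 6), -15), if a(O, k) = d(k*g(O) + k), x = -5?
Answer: -61/16 ≈ -3.8125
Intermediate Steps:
g(Q) = -⅗ + Q/5 (g(Q) = (Q - 1*3)/5 = (Q - 3)/5 = (-3 + Q)/5 = -⅗ + Q/5)
d(W) = -10*W (d(W) = -5*(W + W) = -10*W)
a(O, k) = -10*k - 10*k*(-⅗ + O/5) (a(O, k) = -10*(k*(-⅗ + O/5) + k) = -10*(k + k*(-⅗ + O/5)) = -10*k - 10*k*(-⅗ + O/5))
-915/a(n(-2, 6), -15) = -915*1/(30*(2 + 6)) = -915/((-2*(-15)*8)) = -915/240 = -915*1/240 = -61/16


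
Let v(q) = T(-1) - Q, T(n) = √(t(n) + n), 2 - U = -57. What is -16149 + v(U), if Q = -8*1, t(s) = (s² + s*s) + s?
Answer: -16141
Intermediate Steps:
t(s) = s + 2*s² (t(s) = (s² + s²) + s = 2*s² + s = s + 2*s²)
U = 59 (U = 2 - 1*(-57) = 2 + 57 = 59)
T(n) = √(n + n*(1 + 2*n)) (T(n) = √(n*(1 + 2*n) + n) = √(n + n*(1 + 2*n)))
Q = -8
v(q) = 8 (v(q) = √2*√(-(1 - 1)) - 1*(-8) = √2*√(-1*0) + 8 = √2*√0 + 8 = √2*0 + 8 = 0 + 8 = 8)
-16149 + v(U) = -16149 + 8 = -16141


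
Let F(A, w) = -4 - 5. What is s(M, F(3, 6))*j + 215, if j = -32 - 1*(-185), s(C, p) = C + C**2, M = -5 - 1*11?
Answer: 36935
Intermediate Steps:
F(A, w) = -9
M = -16 (M = -5 - 11 = -16)
j = 153 (j = -32 + 185 = 153)
s(M, F(3, 6))*j + 215 = -16*(1 - 16)*153 + 215 = -16*(-15)*153 + 215 = 240*153 + 215 = 36720 + 215 = 36935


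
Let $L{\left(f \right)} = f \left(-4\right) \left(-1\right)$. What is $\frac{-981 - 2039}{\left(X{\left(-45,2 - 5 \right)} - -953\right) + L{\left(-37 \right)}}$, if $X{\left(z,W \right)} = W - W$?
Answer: $- \frac{604}{161} \approx -3.7516$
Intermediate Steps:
$L{\left(f \right)} = 4 f$ ($L{\left(f \right)} = - 4 f \left(-1\right) = 4 f$)
$X{\left(z,W \right)} = 0$
$\frac{-981 - 2039}{\left(X{\left(-45,2 - 5 \right)} - -953\right) + L{\left(-37 \right)}} = \frac{-981 - 2039}{\left(0 - -953\right) + 4 \left(-37\right)} = - \frac{3020}{\left(0 + 953\right) - 148} = - \frac{3020}{953 - 148} = - \frac{3020}{805} = \left(-3020\right) \frac{1}{805} = - \frac{604}{161}$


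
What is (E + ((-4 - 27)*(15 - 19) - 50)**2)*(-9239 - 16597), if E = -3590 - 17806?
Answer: 411309120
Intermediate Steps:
E = -21396
(E + ((-4 - 27)*(15 - 19) - 50)**2)*(-9239 - 16597) = (-21396 + ((-4 - 27)*(15 - 19) - 50)**2)*(-9239 - 16597) = (-21396 + (-31*(-4) - 50)**2)*(-25836) = (-21396 + (124 - 50)**2)*(-25836) = (-21396 + 74**2)*(-25836) = (-21396 + 5476)*(-25836) = -15920*(-25836) = 411309120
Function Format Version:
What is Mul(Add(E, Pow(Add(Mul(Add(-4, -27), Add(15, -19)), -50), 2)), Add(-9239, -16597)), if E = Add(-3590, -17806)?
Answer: 411309120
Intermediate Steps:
E = -21396
Mul(Add(E, Pow(Add(Mul(Add(-4, -27), Add(15, -19)), -50), 2)), Add(-9239, -16597)) = Mul(Add(-21396, Pow(Add(Mul(Add(-4, -27), Add(15, -19)), -50), 2)), Add(-9239, -16597)) = Mul(Add(-21396, Pow(Add(Mul(-31, -4), -50), 2)), -25836) = Mul(Add(-21396, Pow(Add(124, -50), 2)), -25836) = Mul(Add(-21396, Pow(74, 2)), -25836) = Mul(Add(-21396, 5476), -25836) = Mul(-15920, -25836) = 411309120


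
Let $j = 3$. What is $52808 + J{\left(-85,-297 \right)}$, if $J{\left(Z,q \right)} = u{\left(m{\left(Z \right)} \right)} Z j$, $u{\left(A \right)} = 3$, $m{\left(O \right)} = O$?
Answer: $52043$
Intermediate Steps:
$J{\left(Z,q \right)} = 9 Z$ ($J{\left(Z,q \right)} = 3 Z 3 = 9 Z$)
$52808 + J{\left(-85,-297 \right)} = 52808 + 9 \left(-85\right) = 52808 - 765 = 52043$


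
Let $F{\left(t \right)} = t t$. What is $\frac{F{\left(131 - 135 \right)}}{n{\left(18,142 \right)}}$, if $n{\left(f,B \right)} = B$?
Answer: $\frac{8}{71} \approx 0.11268$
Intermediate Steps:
$F{\left(t \right)} = t^{2}$
$\frac{F{\left(131 - 135 \right)}}{n{\left(18,142 \right)}} = \frac{\left(131 - 135\right)^{2}}{142} = \left(131 - 135\right)^{2} \cdot \frac{1}{142} = \left(-4\right)^{2} \cdot \frac{1}{142} = 16 \cdot \frac{1}{142} = \frac{8}{71}$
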